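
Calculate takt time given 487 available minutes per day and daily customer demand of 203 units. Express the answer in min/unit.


Formula: Takt Time = Available Production Time / Customer Demand
Takt = 487 min/day / 203 units/day
Takt = 2.4 min/unit

2.4 min/unit


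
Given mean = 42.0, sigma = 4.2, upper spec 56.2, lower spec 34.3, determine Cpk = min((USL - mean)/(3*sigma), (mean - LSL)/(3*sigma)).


Cpu = (56.2 - 42.0) / (3 * 4.2) = 1.13
Cpl = (42.0 - 34.3) / (3 * 4.2) = 0.61
Cpk = min(1.13, 0.61) = 0.61

0.61


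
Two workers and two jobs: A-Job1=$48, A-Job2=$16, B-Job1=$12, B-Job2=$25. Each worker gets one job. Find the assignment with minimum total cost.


Option 1: A->1 + B->2 = $48 + $25 = $73
Option 2: A->2 + B->1 = $16 + $12 = $28
Min cost = min($73, $28) = $28

$28


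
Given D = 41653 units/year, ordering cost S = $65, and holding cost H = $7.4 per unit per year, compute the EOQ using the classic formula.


Formula: EOQ = sqrt(2 * D * S / H)
Numerator: 2 * 41653 * 65 = 5414890
2DS/H = 5414890 / 7.4 = 731741.9
EOQ = sqrt(731741.9) = 855.4 units

855.4 units


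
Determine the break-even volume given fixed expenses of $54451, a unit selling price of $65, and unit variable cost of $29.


Formula: BEQ = Fixed Costs / (Price - Variable Cost)
Contribution margin = $65 - $29 = $36/unit
BEQ = ceil($54451 / $36/unit) = ceil(1512.53) = 1513 units

1513 units


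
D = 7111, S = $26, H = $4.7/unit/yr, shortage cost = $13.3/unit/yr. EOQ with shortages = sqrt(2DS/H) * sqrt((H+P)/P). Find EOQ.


Formula: EOQ* = sqrt(2DS/H) * sqrt((H+P)/P)
Base EOQ = sqrt(2*7111*26/4.7) = 280.49 units
Correction = sqrt((4.7+13.3)/13.3) = 1.16335
EOQ* = 280.49 * 1.16335 = 326.3 units

326.3 units


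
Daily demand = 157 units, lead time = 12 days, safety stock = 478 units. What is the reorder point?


Formula: ROP = (Daily Demand * Lead Time) + Safety Stock
Demand during lead time = 157 * 12 = 1884 units
ROP = 1884 + 478 = 2362 units

2362 units


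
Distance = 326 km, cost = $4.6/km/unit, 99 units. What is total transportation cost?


TC = dist * cost * units = 326 * 4.6 * 99 = $148460.40

$148460.40


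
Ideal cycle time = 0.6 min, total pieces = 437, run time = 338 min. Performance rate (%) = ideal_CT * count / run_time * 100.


Formula: Performance = (Ideal CT * Total Count) / Run Time * 100
Ideal output time = 0.6 * 437 = 262.2 min
Performance = 262.2 / 338 * 100 = 77.6%

77.6%


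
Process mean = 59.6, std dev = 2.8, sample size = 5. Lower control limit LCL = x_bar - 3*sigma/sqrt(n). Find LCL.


LCL = 59.6 - 3 * 2.8 / sqrt(5)

55.84


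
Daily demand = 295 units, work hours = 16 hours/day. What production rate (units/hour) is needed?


Formula: Production Rate = Daily Demand / Available Hours
Rate = 295 units/day / 16 hours/day
Rate = 18.4 units/hour

18.4 units/hour


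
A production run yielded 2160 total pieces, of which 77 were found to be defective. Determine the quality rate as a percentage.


Formula: Quality Rate = Good Pieces / Total Pieces * 100
Good pieces = 2160 - 77 = 2083
QR = 2083 / 2160 * 100 = 96.4%

96.4%


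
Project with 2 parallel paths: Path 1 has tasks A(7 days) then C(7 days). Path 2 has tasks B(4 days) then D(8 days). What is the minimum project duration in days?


Path 1 = 7 + 7 = 14 days
Path 2 = 4 + 8 = 12 days
Duration = max(14, 12) = 14 days

14 days


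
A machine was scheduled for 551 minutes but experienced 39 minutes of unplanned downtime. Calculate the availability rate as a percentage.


Formula: Availability = (Planned Time - Downtime) / Planned Time * 100
Uptime = 551 - 39 = 512 min
Availability = 512 / 551 * 100 = 92.9%

92.9%


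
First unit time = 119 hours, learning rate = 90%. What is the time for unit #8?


Formula: T_n = T_1 * (learning_rate)^(log2(n)) where learning_rate = rate/100
Doublings = log2(8) = 3
T_n = 119 * 0.9^3
T_n = 119 * 0.729 = 86.8 hours

86.8 hours


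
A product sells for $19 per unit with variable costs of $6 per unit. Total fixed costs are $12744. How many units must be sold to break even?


Formula: BEQ = Fixed Costs / (Price - Variable Cost)
Contribution margin = $19 - $6 = $13/unit
BEQ = ceil($12744 / $13/unit) = ceil(980.31) = 981 units

981 units


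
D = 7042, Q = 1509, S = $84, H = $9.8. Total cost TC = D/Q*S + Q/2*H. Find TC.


TC = 7042/1509 * 84 + 1509/2 * 9.8

$7786.10


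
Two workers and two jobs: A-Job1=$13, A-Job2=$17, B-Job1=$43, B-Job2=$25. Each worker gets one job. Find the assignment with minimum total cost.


Option 1: A->1 + B->2 = $13 + $25 = $38
Option 2: A->2 + B->1 = $17 + $43 = $60
Min cost = min($38, $60) = $38

$38


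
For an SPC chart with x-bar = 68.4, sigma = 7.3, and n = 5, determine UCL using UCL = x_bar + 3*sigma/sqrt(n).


UCL = 68.4 + 3 * 7.3 / sqrt(5)

78.19


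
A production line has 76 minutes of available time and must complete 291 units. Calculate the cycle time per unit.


Formula: CT = Available Time / Number of Units
CT = 76 min / 291 units
CT = 0.26 min/unit

0.26 min/unit


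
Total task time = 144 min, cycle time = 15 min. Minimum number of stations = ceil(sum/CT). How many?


Formula: N_min = ceil(Sum of Task Times / Cycle Time)
N_min = ceil(144 min / 15 min) = ceil(9.6)
N_min = 10 stations

10


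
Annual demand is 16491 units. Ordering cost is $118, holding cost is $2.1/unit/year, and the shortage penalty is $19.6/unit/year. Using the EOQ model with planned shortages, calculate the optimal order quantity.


Formula: EOQ* = sqrt(2DS/H) * sqrt((H+P)/P)
Base EOQ = sqrt(2*16491*118/2.1) = 1361.35 units
Correction = sqrt((2.1+19.6)/19.6) = 1.05221
EOQ* = 1361.35 * 1.05221 = 1432.4 units

1432.4 units


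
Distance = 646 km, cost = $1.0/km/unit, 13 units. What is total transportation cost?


TC = dist * cost * units = 646 * 1.0 * 13 = $8398.00

$8398.00


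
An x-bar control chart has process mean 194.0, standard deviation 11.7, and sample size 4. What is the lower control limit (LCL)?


LCL = 194.0 - 3 * 11.7 / sqrt(4)

176.45


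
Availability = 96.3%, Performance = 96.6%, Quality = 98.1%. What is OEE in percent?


Formula: OEE = Availability * Performance * Quality / 10000
A * P = 96.3% * 96.6% / 100 = 93.03%
OEE = 93.03% * 98.1% / 100 = 91.3%

91.3%


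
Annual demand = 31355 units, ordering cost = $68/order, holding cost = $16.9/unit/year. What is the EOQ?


Formula: EOQ = sqrt(2 * D * S / H)
Numerator: 2 * 31355 * 68 = 4264280
2DS/H = 4264280 / 16.9 = 252324.3
EOQ = sqrt(252324.3) = 502.3 units

502.3 units


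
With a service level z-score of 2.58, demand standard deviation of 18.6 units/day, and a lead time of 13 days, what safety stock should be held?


Formula: SS = z * sigma_d * sqrt(LT)
sqrt(LT) = sqrt(13) = 3.6056
SS = 2.58 * 18.6 * 3.6056
SS = 173.0 units

173.0 units


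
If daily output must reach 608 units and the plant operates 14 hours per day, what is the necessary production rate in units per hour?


Formula: Production Rate = Daily Demand / Available Hours
Rate = 608 units/day / 14 hours/day
Rate = 43.4 units/hour

43.4 units/hour


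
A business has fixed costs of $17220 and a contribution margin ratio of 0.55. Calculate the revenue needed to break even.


Formula: BER = Fixed Costs / Contribution Margin Ratio
BER = $17220 / 0.55
BER = $31309.09 (to the nearest cent)

$31309.09


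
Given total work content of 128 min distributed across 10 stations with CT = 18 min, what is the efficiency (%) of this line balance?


Formula: Efficiency = Sum of Task Times / (N_stations * CT) * 100
Total station capacity = 10 stations * 18 min = 180 min
Efficiency = 128 / 180 * 100 = 71.1%

71.1%


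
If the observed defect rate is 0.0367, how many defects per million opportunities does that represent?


DPMO = defect_rate * 1000000 = 0.0367 * 1000000

36700


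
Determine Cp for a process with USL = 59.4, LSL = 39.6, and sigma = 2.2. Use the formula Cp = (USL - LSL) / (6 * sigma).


Cp = (59.4 - 39.6) / (6 * 2.2)

1.5


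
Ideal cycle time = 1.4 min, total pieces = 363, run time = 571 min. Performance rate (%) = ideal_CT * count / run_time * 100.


Formula: Performance = (Ideal CT * Total Count) / Run Time * 100
Ideal output time = 1.4 * 363 = 508.2 min
Performance = 508.2 / 571 * 100 = 89.0%

89.0%


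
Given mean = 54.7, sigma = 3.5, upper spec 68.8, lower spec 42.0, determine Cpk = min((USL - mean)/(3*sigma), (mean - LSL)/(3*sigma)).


Cpu = (68.8 - 54.7) / (3 * 3.5) = 1.34
Cpl = (54.7 - 42.0) / (3 * 3.5) = 1.21
Cpk = min(1.34, 1.21) = 1.21

1.21


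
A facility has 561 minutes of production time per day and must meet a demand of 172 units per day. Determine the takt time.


Formula: Takt Time = Available Production Time / Customer Demand
Takt = 561 min/day / 172 units/day
Takt = 3.26 min/unit

3.26 min/unit


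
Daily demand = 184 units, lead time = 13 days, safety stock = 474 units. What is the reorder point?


Formula: ROP = (Daily Demand * Lead Time) + Safety Stock
Demand during lead time = 184 * 13 = 2392 units
ROP = 2392 + 474 = 2866 units

2866 units


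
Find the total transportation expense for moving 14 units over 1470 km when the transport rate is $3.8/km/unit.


TC = dist * cost * units = 1470 * 3.8 * 14 = $78204.00

$78204.00


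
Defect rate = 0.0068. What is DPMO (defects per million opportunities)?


DPMO = defect_rate * 1000000 = 0.0068 * 1000000

6800


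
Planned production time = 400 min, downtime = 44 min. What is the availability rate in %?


Formula: Availability = (Planned Time - Downtime) / Planned Time * 100
Uptime = 400 - 44 = 356 min
Availability = 356 / 400 * 100 = 89.0%

89.0%


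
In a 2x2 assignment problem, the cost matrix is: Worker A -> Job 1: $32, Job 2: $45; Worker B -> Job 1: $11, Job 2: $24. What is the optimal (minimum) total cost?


Option 1: A->1 + B->2 = $32 + $24 = $56
Option 2: A->2 + B->1 = $45 + $11 = $56
Min cost = min($56, $56) = $56

$56


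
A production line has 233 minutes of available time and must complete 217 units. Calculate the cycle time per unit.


Formula: CT = Available Time / Number of Units
CT = 233 min / 217 units
CT = 1.07 min/unit

1.07 min/unit


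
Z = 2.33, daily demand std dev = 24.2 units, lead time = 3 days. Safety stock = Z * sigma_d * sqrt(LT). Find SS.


Formula: SS = z * sigma_d * sqrt(LT)
sqrt(LT) = sqrt(3) = 1.7321
SS = 2.33 * 24.2 * 1.7321
SS = 97.7 units

97.7 units


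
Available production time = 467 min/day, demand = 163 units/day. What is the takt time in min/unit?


Formula: Takt Time = Available Production Time / Customer Demand
Takt = 467 min/day / 163 units/day
Takt = 2.87 min/unit

2.87 min/unit


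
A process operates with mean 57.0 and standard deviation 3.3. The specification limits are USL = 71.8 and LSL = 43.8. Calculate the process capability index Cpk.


Cpu = (71.8 - 57.0) / (3 * 3.3) = 1.49
Cpl = (57.0 - 43.8) / (3 * 3.3) = 1.33
Cpk = min(1.49, 1.33) = 1.33

1.33


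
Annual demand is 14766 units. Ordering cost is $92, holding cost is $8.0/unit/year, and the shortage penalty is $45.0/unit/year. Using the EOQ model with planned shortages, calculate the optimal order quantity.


Formula: EOQ* = sqrt(2DS/H) * sqrt((H+P)/P)
Base EOQ = sqrt(2*14766*92/8.0) = 582.77 units
Correction = sqrt((8.0+45.0)/45.0) = 1.08525
EOQ* = 582.77 * 1.08525 = 632.5 units

632.5 units


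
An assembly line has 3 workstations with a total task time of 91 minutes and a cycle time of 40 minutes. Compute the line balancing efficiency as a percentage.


Formula: Efficiency = Sum of Task Times / (N_stations * CT) * 100
Total station capacity = 3 stations * 40 min = 120 min
Efficiency = 91 / 120 * 100 = 75.8%

75.8%


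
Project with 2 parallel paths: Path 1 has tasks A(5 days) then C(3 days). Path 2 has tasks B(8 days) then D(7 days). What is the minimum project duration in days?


Path 1 = 5 + 3 = 8 days
Path 2 = 8 + 7 = 15 days
Duration = max(8, 15) = 15 days

15 days


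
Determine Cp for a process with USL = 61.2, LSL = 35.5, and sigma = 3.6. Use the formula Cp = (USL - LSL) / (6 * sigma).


Cp = (61.2 - 35.5) / (6 * 3.6)

1.19


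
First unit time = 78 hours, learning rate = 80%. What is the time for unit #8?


Formula: T_n = T_1 * (learning_rate)^(log2(n)) where learning_rate = rate/100
Doublings = log2(8) = 3
T_n = 78 * 0.8^3
T_n = 78 * 0.512 = 39.9 hours

39.9 hours


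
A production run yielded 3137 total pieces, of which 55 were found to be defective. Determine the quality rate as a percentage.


Formula: Quality Rate = Good Pieces / Total Pieces * 100
Good pieces = 3137 - 55 = 3082
QR = 3082 / 3137 * 100 = 98.2%

98.2%


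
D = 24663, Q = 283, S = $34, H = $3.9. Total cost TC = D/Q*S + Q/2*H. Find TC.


TC = 24663/283 * 34 + 283/2 * 3.9

$3514.90


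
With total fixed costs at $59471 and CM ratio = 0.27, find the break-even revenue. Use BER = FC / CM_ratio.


Formula: BER = Fixed Costs / Contribution Margin Ratio
BER = $59471 / 0.27
BER = $220262.96 (to the nearest cent)

$220262.96


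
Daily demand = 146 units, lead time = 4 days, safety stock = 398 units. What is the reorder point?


Formula: ROP = (Daily Demand * Lead Time) + Safety Stock
Demand during lead time = 146 * 4 = 584 units
ROP = 584 + 398 = 982 units

982 units


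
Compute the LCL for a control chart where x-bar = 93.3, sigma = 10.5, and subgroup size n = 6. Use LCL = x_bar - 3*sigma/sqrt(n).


LCL = 93.3 - 3 * 10.5 / sqrt(6)

80.44


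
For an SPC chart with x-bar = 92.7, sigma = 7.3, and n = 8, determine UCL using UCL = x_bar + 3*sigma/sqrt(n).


UCL = 92.7 + 3 * 7.3 / sqrt(8)

100.44


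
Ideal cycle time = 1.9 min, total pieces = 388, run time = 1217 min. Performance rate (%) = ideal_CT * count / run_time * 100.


Formula: Performance = (Ideal CT * Total Count) / Run Time * 100
Ideal output time = 1.9 * 388 = 737.2 min
Performance = 737.2 / 1217 * 100 = 60.6%

60.6%


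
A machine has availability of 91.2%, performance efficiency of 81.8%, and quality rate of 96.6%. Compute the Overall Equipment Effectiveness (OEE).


Formula: OEE = Availability * Performance * Quality / 10000
A * P = 91.2% * 81.8% / 100 = 74.6%
OEE = 74.6% * 96.6% / 100 = 72.1%

72.1%


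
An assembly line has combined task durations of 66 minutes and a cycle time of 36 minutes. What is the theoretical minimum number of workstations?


Formula: N_min = ceil(Sum of Task Times / Cycle Time)
N_min = ceil(66 min / 36 min) = ceil(1.8333)
N_min = 2 stations

2


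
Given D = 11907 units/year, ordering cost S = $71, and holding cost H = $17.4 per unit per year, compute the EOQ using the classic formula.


Formula: EOQ = sqrt(2 * D * S / H)
Numerator: 2 * 11907 * 71 = 1690794
2DS/H = 1690794 / 17.4 = 97172.1
EOQ = sqrt(97172.1) = 311.7 units

311.7 units


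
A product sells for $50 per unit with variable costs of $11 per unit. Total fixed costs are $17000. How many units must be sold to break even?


Formula: BEQ = Fixed Costs / (Price - Variable Cost)
Contribution margin = $50 - $11 = $39/unit
BEQ = ceil($17000 / $39/unit) = ceil(435.9) = 436 units

436 units


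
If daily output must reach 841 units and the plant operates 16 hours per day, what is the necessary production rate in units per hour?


Formula: Production Rate = Daily Demand / Available Hours
Rate = 841 units/day / 16 hours/day
Rate = 52.6 units/hour

52.6 units/hour


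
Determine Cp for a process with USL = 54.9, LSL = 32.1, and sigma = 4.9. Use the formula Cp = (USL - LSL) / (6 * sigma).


Cp = (54.9 - 32.1) / (6 * 4.9)

0.78


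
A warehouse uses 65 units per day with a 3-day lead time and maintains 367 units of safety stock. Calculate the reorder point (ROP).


Formula: ROP = (Daily Demand * Lead Time) + Safety Stock
Demand during lead time = 65 * 3 = 195 units
ROP = 195 + 367 = 562 units

562 units


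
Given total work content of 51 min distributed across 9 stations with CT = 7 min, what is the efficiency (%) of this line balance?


Formula: Efficiency = Sum of Task Times / (N_stations * CT) * 100
Total station capacity = 9 stations * 7 min = 63 min
Efficiency = 51 / 63 * 100 = 81.0%

81.0%


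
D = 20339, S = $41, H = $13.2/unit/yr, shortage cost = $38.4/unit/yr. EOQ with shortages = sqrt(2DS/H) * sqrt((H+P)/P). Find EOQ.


Formula: EOQ* = sqrt(2DS/H) * sqrt((H+P)/P)
Base EOQ = sqrt(2*20339*41/13.2) = 355.46 units
Correction = sqrt((13.2+38.4)/38.4) = 1.1592
EOQ* = 355.46 * 1.1592 = 412.0 units

412.0 units


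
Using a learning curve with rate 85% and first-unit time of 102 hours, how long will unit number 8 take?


Formula: T_n = T_1 * (learning_rate)^(log2(n)) where learning_rate = rate/100
Doublings = log2(8) = 3
T_n = 102 * 0.85^3
T_n = 102 * 0.6141 = 62.6 hours

62.6 hours


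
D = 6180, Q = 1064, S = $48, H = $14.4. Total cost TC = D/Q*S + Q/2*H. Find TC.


TC = 6180/1064 * 48 + 1064/2 * 14.4

$7939.60


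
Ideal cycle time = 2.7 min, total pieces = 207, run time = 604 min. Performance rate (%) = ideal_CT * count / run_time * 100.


Formula: Performance = (Ideal CT * Total Count) / Run Time * 100
Ideal output time = 2.7 * 207 = 558.9 min
Performance = 558.9 / 604 * 100 = 92.5%

92.5%


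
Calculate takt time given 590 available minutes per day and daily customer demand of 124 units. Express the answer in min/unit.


Formula: Takt Time = Available Production Time / Customer Demand
Takt = 590 min/day / 124 units/day
Takt = 4.76 min/unit

4.76 min/unit


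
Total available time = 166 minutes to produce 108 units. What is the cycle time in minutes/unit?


Formula: CT = Available Time / Number of Units
CT = 166 min / 108 units
CT = 1.54 min/unit

1.54 min/unit


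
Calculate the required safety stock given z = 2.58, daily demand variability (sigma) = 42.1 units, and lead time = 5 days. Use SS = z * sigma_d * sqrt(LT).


Formula: SS = z * sigma_d * sqrt(LT)
sqrt(LT) = sqrt(5) = 2.2361
SS = 2.58 * 42.1 * 2.2361
SS = 242.9 units

242.9 units


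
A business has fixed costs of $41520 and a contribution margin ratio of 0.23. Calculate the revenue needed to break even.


Formula: BER = Fixed Costs / Contribution Margin Ratio
BER = $41520 / 0.23
BER = $180521.74 (to the nearest cent)

$180521.74


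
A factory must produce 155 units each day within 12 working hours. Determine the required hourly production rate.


Formula: Production Rate = Daily Demand / Available Hours
Rate = 155 units/day / 12 hours/day
Rate = 12.9 units/hour

12.9 units/hour


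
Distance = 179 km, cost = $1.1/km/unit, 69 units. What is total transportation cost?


TC = dist * cost * units = 179 * 1.1 * 69 = $13586.10

$13586.10


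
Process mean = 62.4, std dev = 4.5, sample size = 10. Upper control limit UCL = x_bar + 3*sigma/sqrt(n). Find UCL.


UCL = 62.4 + 3 * 4.5 / sqrt(10)

66.67


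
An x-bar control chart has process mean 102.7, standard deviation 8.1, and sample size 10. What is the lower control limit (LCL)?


LCL = 102.7 - 3 * 8.1 / sqrt(10)

95.02


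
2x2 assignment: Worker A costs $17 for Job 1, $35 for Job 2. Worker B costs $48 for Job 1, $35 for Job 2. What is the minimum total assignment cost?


Option 1: A->1 + B->2 = $17 + $35 = $52
Option 2: A->2 + B->1 = $35 + $48 = $83
Min cost = min($52, $83) = $52

$52


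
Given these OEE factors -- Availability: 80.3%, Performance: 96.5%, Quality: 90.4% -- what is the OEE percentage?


Formula: OEE = Availability * Performance * Quality / 10000
A * P = 80.3% * 96.5% / 100 = 77.49%
OEE = 77.49% * 90.4% / 100 = 70.1%

70.1%


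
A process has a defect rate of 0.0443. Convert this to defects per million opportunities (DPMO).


DPMO = defect_rate * 1000000 = 0.0443 * 1000000

44300


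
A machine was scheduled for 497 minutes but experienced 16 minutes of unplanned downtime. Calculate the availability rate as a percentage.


Formula: Availability = (Planned Time - Downtime) / Planned Time * 100
Uptime = 497 - 16 = 481 min
Availability = 481 / 497 * 100 = 96.8%

96.8%


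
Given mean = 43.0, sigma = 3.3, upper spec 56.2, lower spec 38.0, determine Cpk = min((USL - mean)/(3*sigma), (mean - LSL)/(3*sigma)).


Cpu = (56.2 - 43.0) / (3 * 3.3) = 1.33
Cpl = (43.0 - 38.0) / (3 * 3.3) = 0.51
Cpk = min(1.33, 0.51) = 0.51

0.51


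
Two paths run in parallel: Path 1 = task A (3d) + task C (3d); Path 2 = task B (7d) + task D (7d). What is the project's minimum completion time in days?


Path 1 = 3 + 3 = 6 days
Path 2 = 7 + 7 = 14 days
Duration = max(6, 14) = 14 days

14 days


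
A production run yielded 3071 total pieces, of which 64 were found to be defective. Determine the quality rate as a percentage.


Formula: Quality Rate = Good Pieces / Total Pieces * 100
Good pieces = 3071 - 64 = 3007
QR = 3007 / 3071 * 100 = 97.9%

97.9%


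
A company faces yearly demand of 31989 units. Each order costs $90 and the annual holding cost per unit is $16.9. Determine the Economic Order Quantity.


Formula: EOQ = sqrt(2 * D * S / H)
Numerator: 2 * 31989 * 90 = 5758020
2DS/H = 5758020 / 16.9 = 340711.2
EOQ = sqrt(340711.2) = 583.7 units

583.7 units


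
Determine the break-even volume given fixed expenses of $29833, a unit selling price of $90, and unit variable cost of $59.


Formula: BEQ = Fixed Costs / (Price - Variable Cost)
Contribution margin = $90 - $59 = $31/unit
BEQ = ceil($29833 / $31/unit) = ceil(962.35) = 963 units

963 units


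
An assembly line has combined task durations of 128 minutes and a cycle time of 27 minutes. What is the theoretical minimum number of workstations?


Formula: N_min = ceil(Sum of Task Times / Cycle Time)
N_min = ceil(128 min / 27 min) = ceil(4.7407)
N_min = 5 stations

5


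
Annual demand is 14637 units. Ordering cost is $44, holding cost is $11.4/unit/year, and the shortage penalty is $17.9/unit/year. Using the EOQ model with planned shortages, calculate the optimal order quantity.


Formula: EOQ* = sqrt(2DS/H) * sqrt((H+P)/P)
Base EOQ = sqrt(2*14637*44/11.4) = 336.14 units
Correction = sqrt((11.4+17.9)/17.9) = 1.2794
EOQ* = 336.14 * 1.2794 = 430.1 units

430.1 units


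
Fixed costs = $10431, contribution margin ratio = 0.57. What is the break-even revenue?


Formula: BER = Fixed Costs / Contribution Margin Ratio
BER = $10431 / 0.57
BER = $18300.00 (to the nearest cent)

$18300.00


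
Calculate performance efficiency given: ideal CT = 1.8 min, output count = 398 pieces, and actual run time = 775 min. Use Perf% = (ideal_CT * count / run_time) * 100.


Formula: Performance = (Ideal CT * Total Count) / Run Time * 100
Ideal output time = 1.8 * 398 = 716.4 min
Performance = 716.4 / 775 * 100 = 92.4%

92.4%


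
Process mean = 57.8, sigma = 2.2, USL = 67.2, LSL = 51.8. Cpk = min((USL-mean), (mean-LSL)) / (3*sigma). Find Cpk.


Cpu = (67.2 - 57.8) / (3 * 2.2) = 1.42
Cpl = (57.8 - 51.8) / (3 * 2.2) = 0.91
Cpk = min(1.42, 0.91) = 0.91

0.91


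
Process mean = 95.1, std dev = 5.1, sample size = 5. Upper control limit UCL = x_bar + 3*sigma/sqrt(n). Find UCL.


UCL = 95.1 + 3 * 5.1 / sqrt(5)

101.94


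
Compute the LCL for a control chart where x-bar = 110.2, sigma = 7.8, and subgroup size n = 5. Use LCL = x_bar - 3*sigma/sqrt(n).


LCL = 110.2 - 3 * 7.8 / sqrt(5)

99.74


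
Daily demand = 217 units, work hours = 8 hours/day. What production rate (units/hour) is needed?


Formula: Production Rate = Daily Demand / Available Hours
Rate = 217 units/day / 8 hours/day
Rate = 27.1 units/hour

27.1 units/hour


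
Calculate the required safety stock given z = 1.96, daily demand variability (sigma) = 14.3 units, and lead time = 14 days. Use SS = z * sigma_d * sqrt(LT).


Formula: SS = z * sigma_d * sqrt(LT)
sqrt(LT) = sqrt(14) = 3.7417
SS = 1.96 * 14.3 * 3.7417
SS = 104.9 units

104.9 units


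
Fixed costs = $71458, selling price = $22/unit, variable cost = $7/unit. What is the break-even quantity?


Formula: BEQ = Fixed Costs / (Price - Variable Cost)
Contribution margin = $22 - $7 = $15/unit
BEQ = ceil($71458 / $15/unit) = ceil(4763.87) = 4764 units

4764 units


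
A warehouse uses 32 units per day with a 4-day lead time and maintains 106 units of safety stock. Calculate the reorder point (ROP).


Formula: ROP = (Daily Demand * Lead Time) + Safety Stock
Demand during lead time = 32 * 4 = 128 units
ROP = 128 + 106 = 234 units

234 units


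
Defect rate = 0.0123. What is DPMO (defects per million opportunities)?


DPMO = defect_rate * 1000000 = 0.0123 * 1000000

12300


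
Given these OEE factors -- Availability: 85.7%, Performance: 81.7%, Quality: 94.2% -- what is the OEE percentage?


Formula: OEE = Availability * Performance * Quality / 10000
A * P = 85.7% * 81.7% / 100 = 70.02%
OEE = 70.02% * 94.2% / 100 = 66.0%

66.0%


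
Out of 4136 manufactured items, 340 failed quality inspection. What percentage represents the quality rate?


Formula: Quality Rate = Good Pieces / Total Pieces * 100
Good pieces = 4136 - 340 = 3796
QR = 3796 / 4136 * 100 = 91.8%

91.8%


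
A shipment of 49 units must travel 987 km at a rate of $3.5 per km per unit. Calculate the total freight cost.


TC = dist * cost * units = 987 * 3.5 * 49 = $169270.50

$169270.50


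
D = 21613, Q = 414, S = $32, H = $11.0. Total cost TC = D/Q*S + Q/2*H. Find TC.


TC = 21613/414 * 32 + 414/2 * 11.0

$3947.57


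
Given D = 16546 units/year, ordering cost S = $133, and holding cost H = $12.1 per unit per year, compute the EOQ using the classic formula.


Formula: EOQ = sqrt(2 * D * S / H)
Numerator: 2 * 16546 * 133 = 4401236
2DS/H = 4401236 / 12.1 = 363738.5
EOQ = sqrt(363738.5) = 603.1 units

603.1 units


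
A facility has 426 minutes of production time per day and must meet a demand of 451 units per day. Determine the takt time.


Formula: Takt Time = Available Production Time / Customer Demand
Takt = 426 min/day / 451 units/day
Takt = 0.94 min/unit

0.94 min/unit


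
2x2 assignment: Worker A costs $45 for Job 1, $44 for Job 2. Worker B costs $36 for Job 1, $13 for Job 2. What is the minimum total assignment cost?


Option 1: A->1 + B->2 = $45 + $13 = $58
Option 2: A->2 + B->1 = $44 + $36 = $80
Min cost = min($58, $80) = $58

$58


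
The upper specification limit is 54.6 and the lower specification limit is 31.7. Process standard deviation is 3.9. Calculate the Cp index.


Cp = (54.6 - 31.7) / (6 * 3.9)

0.98


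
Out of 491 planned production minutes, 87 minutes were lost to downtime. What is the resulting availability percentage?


Formula: Availability = (Planned Time - Downtime) / Planned Time * 100
Uptime = 491 - 87 = 404 min
Availability = 404 / 491 * 100 = 82.3%

82.3%


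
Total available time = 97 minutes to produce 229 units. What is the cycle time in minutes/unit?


Formula: CT = Available Time / Number of Units
CT = 97 min / 229 units
CT = 0.42 min/unit

0.42 min/unit


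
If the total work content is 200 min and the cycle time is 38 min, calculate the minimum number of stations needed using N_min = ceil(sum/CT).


Formula: N_min = ceil(Sum of Task Times / Cycle Time)
N_min = ceil(200 min / 38 min) = ceil(5.2632)
N_min = 6 stations

6


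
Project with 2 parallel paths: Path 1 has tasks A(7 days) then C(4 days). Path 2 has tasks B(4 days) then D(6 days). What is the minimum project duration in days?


Path 1 = 7 + 4 = 11 days
Path 2 = 4 + 6 = 10 days
Duration = max(11, 10) = 11 days

11 days


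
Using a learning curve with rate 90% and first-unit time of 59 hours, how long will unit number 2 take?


Formula: T_n = T_1 * (learning_rate)^(log2(n)) where learning_rate = rate/100
Doublings = log2(2) = 1
T_n = 59 * 0.9^1
T_n = 59 * 0.9 = 53.1 hours

53.1 hours


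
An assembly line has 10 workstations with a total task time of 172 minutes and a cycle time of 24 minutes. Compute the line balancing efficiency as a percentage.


Formula: Efficiency = Sum of Task Times / (N_stations * CT) * 100
Total station capacity = 10 stations * 24 min = 240 min
Efficiency = 172 / 240 * 100 = 71.7%

71.7%


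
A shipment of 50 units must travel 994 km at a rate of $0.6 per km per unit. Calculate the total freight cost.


TC = dist * cost * units = 994 * 0.6 * 50 = $29820.00

$29820.00


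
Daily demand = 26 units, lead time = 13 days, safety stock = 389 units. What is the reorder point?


Formula: ROP = (Daily Demand * Lead Time) + Safety Stock
Demand during lead time = 26 * 13 = 338 units
ROP = 338 + 389 = 727 units

727 units


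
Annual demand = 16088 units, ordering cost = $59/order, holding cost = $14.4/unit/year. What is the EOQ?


Formula: EOQ = sqrt(2 * D * S / H)
Numerator: 2 * 16088 * 59 = 1898384
2DS/H = 1898384 / 14.4 = 131832.2
EOQ = sqrt(131832.2) = 363.1 units

363.1 units


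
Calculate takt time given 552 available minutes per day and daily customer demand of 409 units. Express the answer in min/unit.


Formula: Takt Time = Available Production Time / Customer Demand
Takt = 552 min/day / 409 units/day
Takt = 1.35 min/unit

1.35 min/unit


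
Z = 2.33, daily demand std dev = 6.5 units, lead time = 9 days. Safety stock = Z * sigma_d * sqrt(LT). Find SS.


Formula: SS = z * sigma_d * sqrt(LT)
sqrt(LT) = sqrt(9) = 3.0
SS = 2.33 * 6.5 * 3.0
SS = 45.4 units

45.4 units


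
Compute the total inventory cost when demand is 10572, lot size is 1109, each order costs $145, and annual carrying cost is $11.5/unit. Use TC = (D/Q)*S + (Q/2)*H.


TC = 10572/1109 * 145 + 1109/2 * 11.5

$7759.02


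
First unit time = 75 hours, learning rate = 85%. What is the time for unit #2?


Formula: T_n = T_1 * (learning_rate)^(log2(n)) where learning_rate = rate/100
Doublings = log2(2) = 1
T_n = 75 * 0.85^1
T_n = 75 * 0.85 = 63.8 hours

63.8 hours


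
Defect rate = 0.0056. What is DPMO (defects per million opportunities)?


DPMO = defect_rate * 1000000 = 0.0056 * 1000000

5600


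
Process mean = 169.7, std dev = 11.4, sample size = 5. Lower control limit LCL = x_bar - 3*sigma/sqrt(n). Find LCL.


LCL = 169.7 - 3 * 11.4 / sqrt(5)

154.41


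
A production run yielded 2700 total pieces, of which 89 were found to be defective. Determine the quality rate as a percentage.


Formula: Quality Rate = Good Pieces / Total Pieces * 100
Good pieces = 2700 - 89 = 2611
QR = 2611 / 2700 * 100 = 96.7%

96.7%


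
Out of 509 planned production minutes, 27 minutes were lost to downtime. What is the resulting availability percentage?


Formula: Availability = (Planned Time - Downtime) / Planned Time * 100
Uptime = 509 - 27 = 482 min
Availability = 482 / 509 * 100 = 94.7%

94.7%


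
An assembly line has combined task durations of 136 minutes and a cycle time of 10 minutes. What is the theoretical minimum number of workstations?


Formula: N_min = ceil(Sum of Task Times / Cycle Time)
N_min = ceil(136 min / 10 min) = ceil(13.6)
N_min = 14 stations

14


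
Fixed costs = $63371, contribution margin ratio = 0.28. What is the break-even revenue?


Formula: BER = Fixed Costs / Contribution Margin Ratio
BER = $63371 / 0.28
BER = $226325.00 (to the nearest cent)

$226325.00


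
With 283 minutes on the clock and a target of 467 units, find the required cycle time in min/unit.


Formula: CT = Available Time / Number of Units
CT = 283 min / 467 units
CT = 0.61 min/unit

0.61 min/unit


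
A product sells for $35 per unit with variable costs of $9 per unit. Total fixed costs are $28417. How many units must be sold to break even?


Formula: BEQ = Fixed Costs / (Price - Variable Cost)
Contribution margin = $35 - $9 = $26/unit
BEQ = ceil($28417 / $26/unit) = ceil(1092.96) = 1093 units

1093 units


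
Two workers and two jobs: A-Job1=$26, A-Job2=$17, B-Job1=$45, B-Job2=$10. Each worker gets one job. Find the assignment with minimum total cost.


Option 1: A->1 + B->2 = $26 + $10 = $36
Option 2: A->2 + B->1 = $17 + $45 = $62
Min cost = min($36, $62) = $36

$36


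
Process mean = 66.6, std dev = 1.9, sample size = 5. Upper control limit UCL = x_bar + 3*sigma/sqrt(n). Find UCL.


UCL = 66.6 + 3 * 1.9 / sqrt(5)

69.15


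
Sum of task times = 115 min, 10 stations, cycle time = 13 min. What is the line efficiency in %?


Formula: Efficiency = Sum of Task Times / (N_stations * CT) * 100
Total station capacity = 10 stations * 13 min = 130 min
Efficiency = 115 / 130 * 100 = 88.5%

88.5%


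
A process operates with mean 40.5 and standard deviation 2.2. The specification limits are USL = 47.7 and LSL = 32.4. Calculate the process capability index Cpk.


Cpu = (47.7 - 40.5) / (3 * 2.2) = 1.09
Cpl = (40.5 - 32.4) / (3 * 2.2) = 1.23
Cpk = min(1.09, 1.23) = 1.09

1.09


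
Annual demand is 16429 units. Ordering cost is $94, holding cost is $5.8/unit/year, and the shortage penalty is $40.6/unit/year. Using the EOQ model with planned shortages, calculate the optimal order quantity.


Formula: EOQ* = sqrt(2DS/H) * sqrt((H+P)/P)
Base EOQ = sqrt(2*16429*94/5.8) = 729.74 units
Correction = sqrt((5.8+40.6)/40.6) = 1.06904
EOQ* = 729.74 * 1.06904 = 780.1 units

780.1 units


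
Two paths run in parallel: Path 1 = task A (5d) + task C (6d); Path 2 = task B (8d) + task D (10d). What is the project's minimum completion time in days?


Path 1 = 5 + 6 = 11 days
Path 2 = 8 + 10 = 18 days
Duration = max(11, 18) = 18 days

18 days


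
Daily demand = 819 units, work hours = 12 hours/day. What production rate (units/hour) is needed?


Formula: Production Rate = Daily Demand / Available Hours
Rate = 819 units/day / 12 hours/day
Rate = 68.3 units/hour

68.3 units/hour


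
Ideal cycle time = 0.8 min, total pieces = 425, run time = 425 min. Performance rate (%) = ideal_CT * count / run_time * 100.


Formula: Performance = (Ideal CT * Total Count) / Run Time * 100
Ideal output time = 0.8 * 425 = 340.0 min
Performance = 340.0 / 425 * 100 = 80.0%

80.0%


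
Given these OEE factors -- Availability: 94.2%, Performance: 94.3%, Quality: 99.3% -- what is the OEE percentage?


Formula: OEE = Availability * Performance * Quality / 10000
A * P = 94.2% * 94.3% / 100 = 88.83%
OEE = 88.83% * 99.3% / 100 = 88.2%

88.2%


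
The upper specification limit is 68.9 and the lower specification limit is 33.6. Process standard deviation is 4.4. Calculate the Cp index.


Cp = (68.9 - 33.6) / (6 * 4.4)

1.34


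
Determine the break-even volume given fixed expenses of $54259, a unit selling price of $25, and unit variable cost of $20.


Formula: BEQ = Fixed Costs / (Price - Variable Cost)
Contribution margin = $25 - $20 = $5/unit
BEQ = ceil($54259 / $5/unit) = ceil(10851.8) = 10852 units

10852 units


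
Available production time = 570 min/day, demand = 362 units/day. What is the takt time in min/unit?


Formula: Takt Time = Available Production Time / Customer Demand
Takt = 570 min/day / 362 units/day
Takt = 1.57 min/unit

1.57 min/unit


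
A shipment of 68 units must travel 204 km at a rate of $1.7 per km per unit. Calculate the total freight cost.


TC = dist * cost * units = 204 * 1.7 * 68 = $23582.40

$23582.40


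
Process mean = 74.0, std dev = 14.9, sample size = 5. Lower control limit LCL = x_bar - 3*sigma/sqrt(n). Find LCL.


LCL = 74.0 - 3 * 14.9 / sqrt(5)

54.01


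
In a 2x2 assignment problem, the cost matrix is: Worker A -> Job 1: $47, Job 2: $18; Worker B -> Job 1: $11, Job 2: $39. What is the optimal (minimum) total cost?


Option 1: A->1 + B->2 = $47 + $39 = $86
Option 2: A->2 + B->1 = $18 + $11 = $29
Min cost = min($86, $29) = $29

$29


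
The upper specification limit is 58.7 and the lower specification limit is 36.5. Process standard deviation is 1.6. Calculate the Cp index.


Cp = (58.7 - 36.5) / (6 * 1.6)

2.31


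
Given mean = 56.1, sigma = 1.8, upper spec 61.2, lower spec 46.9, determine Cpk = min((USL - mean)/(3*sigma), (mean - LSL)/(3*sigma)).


Cpu = (61.2 - 56.1) / (3 * 1.8) = 0.94
Cpl = (56.1 - 46.9) / (3 * 1.8) = 1.7
Cpk = min(0.94, 1.7) = 0.94

0.94


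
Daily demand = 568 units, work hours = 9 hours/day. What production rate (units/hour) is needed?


Formula: Production Rate = Daily Demand / Available Hours
Rate = 568 units/day / 9 hours/day
Rate = 63.1 units/hour

63.1 units/hour


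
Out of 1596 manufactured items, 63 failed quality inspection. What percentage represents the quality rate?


Formula: Quality Rate = Good Pieces / Total Pieces * 100
Good pieces = 1596 - 63 = 1533
QR = 1533 / 1596 * 100 = 96.1%

96.1%


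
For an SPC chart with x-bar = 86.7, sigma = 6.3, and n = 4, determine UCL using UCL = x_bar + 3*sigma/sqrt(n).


UCL = 86.7 + 3 * 6.3 / sqrt(4)

96.15


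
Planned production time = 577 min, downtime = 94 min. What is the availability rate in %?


Formula: Availability = (Planned Time - Downtime) / Planned Time * 100
Uptime = 577 - 94 = 483 min
Availability = 483 / 577 * 100 = 83.7%

83.7%


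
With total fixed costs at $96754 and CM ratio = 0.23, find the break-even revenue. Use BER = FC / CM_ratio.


Formula: BER = Fixed Costs / Contribution Margin Ratio
BER = $96754 / 0.23
BER = $420669.57 (to the nearest cent)

$420669.57


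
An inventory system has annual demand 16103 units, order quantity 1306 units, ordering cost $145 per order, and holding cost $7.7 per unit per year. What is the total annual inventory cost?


TC = 16103/1306 * 145 + 1306/2 * 7.7

$6815.95


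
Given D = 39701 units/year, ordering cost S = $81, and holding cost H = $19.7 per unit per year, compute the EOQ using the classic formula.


Formula: EOQ = sqrt(2 * D * S / H)
Numerator: 2 * 39701 * 81 = 6431562
2DS/H = 6431562 / 19.7 = 326475.2
EOQ = sqrt(326475.2) = 571.4 units

571.4 units


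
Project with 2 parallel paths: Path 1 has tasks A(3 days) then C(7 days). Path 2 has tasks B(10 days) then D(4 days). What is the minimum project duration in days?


Path 1 = 3 + 7 = 10 days
Path 2 = 10 + 4 = 14 days
Duration = max(10, 14) = 14 days

14 days


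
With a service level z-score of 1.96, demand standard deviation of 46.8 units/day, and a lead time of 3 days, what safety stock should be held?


Formula: SS = z * sigma_d * sqrt(LT)
sqrt(LT) = sqrt(3) = 1.7321
SS = 1.96 * 46.8 * 1.7321
SS = 158.9 units

158.9 units


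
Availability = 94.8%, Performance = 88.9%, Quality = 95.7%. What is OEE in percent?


Formula: OEE = Availability * Performance * Quality / 10000
A * P = 94.8% * 88.9% / 100 = 84.28%
OEE = 84.28% * 95.7% / 100 = 80.7%

80.7%


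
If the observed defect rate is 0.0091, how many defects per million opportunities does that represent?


DPMO = defect_rate * 1000000 = 0.0091 * 1000000

9100


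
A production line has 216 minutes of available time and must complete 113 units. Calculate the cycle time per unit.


Formula: CT = Available Time / Number of Units
CT = 216 min / 113 units
CT = 1.91 min/unit

1.91 min/unit


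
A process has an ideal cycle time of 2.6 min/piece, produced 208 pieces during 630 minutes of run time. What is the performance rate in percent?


Formula: Performance = (Ideal CT * Total Count) / Run Time * 100
Ideal output time = 2.6 * 208 = 540.8 min
Performance = 540.8 / 630 * 100 = 85.8%

85.8%


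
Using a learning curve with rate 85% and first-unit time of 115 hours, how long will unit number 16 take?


Formula: T_n = T_1 * (learning_rate)^(log2(n)) where learning_rate = rate/100
Doublings = log2(16) = 4
T_n = 115 * 0.85^4
T_n = 115 * 0.522 = 60.0 hours

60.0 hours


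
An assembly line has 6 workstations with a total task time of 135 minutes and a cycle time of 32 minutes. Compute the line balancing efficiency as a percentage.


Formula: Efficiency = Sum of Task Times / (N_stations * CT) * 100
Total station capacity = 6 stations * 32 min = 192 min
Efficiency = 135 / 192 * 100 = 70.3%

70.3%
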